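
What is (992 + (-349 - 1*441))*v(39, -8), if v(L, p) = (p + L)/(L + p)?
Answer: 202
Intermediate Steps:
v(L, p) = 1 (v(L, p) = (L + p)/(L + p) = 1)
(992 + (-349 - 1*441))*v(39, -8) = (992 + (-349 - 1*441))*1 = (992 + (-349 - 441))*1 = (992 - 790)*1 = 202*1 = 202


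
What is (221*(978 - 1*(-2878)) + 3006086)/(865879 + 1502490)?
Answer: 3858262/2368369 ≈ 1.6291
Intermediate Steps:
(221*(978 - 1*(-2878)) + 3006086)/(865879 + 1502490) = (221*(978 + 2878) + 3006086)/2368369 = (221*3856 + 3006086)*(1/2368369) = (852176 + 3006086)*(1/2368369) = 3858262*(1/2368369) = 3858262/2368369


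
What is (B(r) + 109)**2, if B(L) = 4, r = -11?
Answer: 12769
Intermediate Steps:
(B(r) + 109)**2 = (4 + 109)**2 = 113**2 = 12769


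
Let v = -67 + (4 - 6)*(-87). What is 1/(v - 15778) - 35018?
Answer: -548767079/15671 ≈ -35018.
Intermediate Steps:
v = 107 (v = -67 - 2*(-87) = -67 + 174 = 107)
1/(v - 15778) - 35018 = 1/(107 - 15778) - 35018 = 1/(-15671) - 35018 = -1/15671 - 35018 = -548767079/15671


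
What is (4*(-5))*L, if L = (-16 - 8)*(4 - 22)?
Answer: -8640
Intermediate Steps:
L = 432 (L = -24*(-18) = 432)
(4*(-5))*L = (4*(-5))*432 = -20*432 = -8640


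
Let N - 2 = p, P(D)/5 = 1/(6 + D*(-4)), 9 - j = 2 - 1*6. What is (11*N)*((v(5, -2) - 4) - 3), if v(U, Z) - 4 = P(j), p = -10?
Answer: 6292/23 ≈ 273.57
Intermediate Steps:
j = 13 (j = 9 - (2 - 1*6) = 9 - (2 - 6) = 9 - 1*(-4) = 9 + 4 = 13)
P(D) = 5/(6 - 4*D) (P(D) = 5/(6 + D*(-4)) = 5/(6 - 4*D))
v(U, Z) = 179/46 (v(U, Z) = 4 - 5/(-6 + 4*13) = 4 - 5/(-6 + 52) = 4 - 5/46 = 179/46)
N = -8 (N = 2 - 10 = -8)
(11*N)*((v(5, -2) - 4) - 3) = (11*(-8))*((179/46 - 4) - 3) = -88*(-5/46 - 3) = -88*(-143/46) = 6292/23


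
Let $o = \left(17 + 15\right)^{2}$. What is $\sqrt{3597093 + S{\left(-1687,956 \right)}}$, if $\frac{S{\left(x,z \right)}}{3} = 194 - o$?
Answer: $\sqrt{3594603} \approx 1895.9$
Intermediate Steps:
$o = 1024$ ($o = 32^{2} = 1024$)
$S{\left(x,z \right)} = -2490$ ($S{\left(x,z \right)} = 3 \left(194 - 1024\right) = 3 \left(-830\right) = -2490$)
$\sqrt{3597093 + S{\left(-1687,956 \right)}} = \sqrt{3597093 - 2490} = \sqrt{3594603}$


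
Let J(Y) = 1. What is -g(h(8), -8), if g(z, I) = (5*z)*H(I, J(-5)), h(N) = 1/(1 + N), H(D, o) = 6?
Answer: -10/3 ≈ -3.3333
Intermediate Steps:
g(z, I) = 30*z (g(z, I) = (5*z)*6 = 30*z)
-g(h(8), -8) = -30/(1 + 8) = -30/9 = -1*10/3 = -10/3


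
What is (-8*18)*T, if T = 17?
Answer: -2448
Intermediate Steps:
(-8*18)*T = -8*18*17 = -144*17 = -2448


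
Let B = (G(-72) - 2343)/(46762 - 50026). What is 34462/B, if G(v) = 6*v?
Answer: 37494656/925 ≈ 40535.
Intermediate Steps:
B = 925/1088 (B = (6*(-72) - 2343)/(46762 - 50026) = (-432 - 2343)/(-3264) = -2775*(-1/3264) = 925/1088 ≈ 0.85018)
34462/B = 34462/(925/1088) = 34462*(1088/925) = 37494656/925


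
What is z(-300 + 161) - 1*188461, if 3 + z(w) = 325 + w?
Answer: -188278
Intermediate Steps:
z(w) = 322 + w (z(w) = -3 + (325 + w) = 322 + w)
z(-300 + 161) - 1*188461 = (322 + (-300 + 161)) - 1*188461 = (322 - 139) - 188461 = 183 - 188461 = -188278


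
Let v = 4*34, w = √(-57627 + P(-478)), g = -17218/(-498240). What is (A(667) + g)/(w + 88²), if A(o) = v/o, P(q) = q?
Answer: 9588650566/311699228518395 - 39622523*I*√58105/9974375312588640 ≈ 3.0763e-5 - 9.5755e-7*I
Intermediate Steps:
g = 8609/249120 (g = -17218*(-1/498240) = 8609/249120 ≈ 0.034558)
w = I*√58105 (w = √(-57627 - 478) = √(-58105) = I*√58105 ≈ 241.05*I)
v = 136
A(o) = 136/o
(A(667) + g)/(w + 88²) = (136/667 + 8609/249120)/(I*√58105 + 88²) = (136*(1/667) + 8609/249120)/(I*√58105 + 7744) = (136/667 + 8609/249120)/(7744 + I*√58105) = 39622523/(166163040*(7744 + I*√58105))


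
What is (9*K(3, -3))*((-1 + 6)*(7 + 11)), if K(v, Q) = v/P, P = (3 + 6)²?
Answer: 30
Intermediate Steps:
P = 81 (P = 9² = 81)
K(v, Q) = v/81
(9*K(3, -3))*((-1 + 6)*(7 + 11)) = (9*((1/81)*3))*((-1 + 6)*(7 + 11)) = (9*(1/27))*(5*18) = (⅓)*90 = 30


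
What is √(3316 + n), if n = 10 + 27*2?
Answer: 26*√5 ≈ 58.138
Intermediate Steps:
n = 64 (n = 10 + 54 = 64)
√(3316 + n) = √(3316 + 64) = √3380 = 26*√5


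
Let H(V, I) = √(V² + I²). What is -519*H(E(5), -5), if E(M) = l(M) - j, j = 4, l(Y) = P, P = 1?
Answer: -519*√34 ≈ -3026.3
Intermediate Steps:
l(Y) = 1
E(M) = -3 (E(M) = 1 - 1*4 = 1 - 4 = -3)
H(V, I) = √(I² + V²)
-519*H(E(5), -5) = -519*√((-5)² + (-3)²) = -519*√(25 + 9) = -519*√34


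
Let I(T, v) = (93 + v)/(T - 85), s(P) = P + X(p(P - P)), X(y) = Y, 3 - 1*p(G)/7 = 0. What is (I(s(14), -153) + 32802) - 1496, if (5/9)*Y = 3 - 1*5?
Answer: 11677438/373 ≈ 31307.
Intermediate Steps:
p(G) = 21 (p(G) = 21 - 7*0 = 21 + 0 = 21)
Y = -18/5 (Y = 9*(3 - 1*5)/5 = 9*(3 - 5)/5 = (9/5)*(-2) = -18/5 ≈ -3.6000)
X(y) = -18/5
s(P) = -18/5 + P (s(P) = P - 18/5 = -18/5 + P)
I(T, v) = (93 + v)/(-85 + T)
(I(s(14), -153) + 32802) - 1496 = ((93 - 153)/(-85 + (-18/5 + 14)) + 32802) - 1496 = (-60/(-85 + 52/5) + 32802) - 1496 = (-60/(-373/5) + 32802) - 1496 = (-5/373*(-60) + 32802) - 1496 = (300/373 + 32802) - 1496 = 12235446/373 - 1496 = 11677438/373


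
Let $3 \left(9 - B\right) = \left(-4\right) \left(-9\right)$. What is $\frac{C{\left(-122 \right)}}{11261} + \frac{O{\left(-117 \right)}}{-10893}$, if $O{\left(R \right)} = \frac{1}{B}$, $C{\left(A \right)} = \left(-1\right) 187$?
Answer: $- \frac{6099712}{367998219} \approx -0.016575$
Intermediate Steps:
$B = -3$ ($B = 9 - \frac{\left(-4\right) \left(-9\right)}{3} = 9 - 12 = -3$)
$C{\left(A \right)} = -187$
$O{\left(R \right)} = - \frac{1}{3}$ ($O{\left(R \right)} = \frac{1}{-3} = - \frac{1}{3}$)
$\frac{C{\left(-122 \right)}}{11261} + \frac{O{\left(-117 \right)}}{-10893} = - \frac{187}{11261} - \frac{1}{3 \left(-10893\right)} = \left(-187\right) \frac{1}{11261} - - \frac{1}{32679} = - \frac{187}{11261} + \frac{1}{32679} = - \frac{6099712}{367998219}$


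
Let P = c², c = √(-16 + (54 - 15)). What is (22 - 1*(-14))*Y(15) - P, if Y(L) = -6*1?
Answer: -239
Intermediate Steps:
Y(L) = -6
c = √23 (c = √(-16 + 39) = √23 ≈ 4.7958)
P = 23 (P = (√23)² = 23)
(22 - 1*(-14))*Y(15) - P = (22 - 1*(-14))*(-6) - 1*23 = (22 + 14)*(-6) - 23 = 36*(-6) - 23 = -216 - 23 = -239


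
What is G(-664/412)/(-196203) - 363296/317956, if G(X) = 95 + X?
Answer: -1836218555707/1606385967501 ≈ -1.1431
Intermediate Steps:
G(-664/412)/(-196203) - 363296/317956 = (95 - 664/412)/(-196203) - 363296/317956 = (95 - 664*1/412)*(-1/196203) - 363296*1/317956 = (95 - 166/103)*(-1/196203) - 90824/79489 = (9619/103)*(-1/196203) - 90824/79489 = -9619/20208909 - 90824/79489 = -1836218555707/1606385967501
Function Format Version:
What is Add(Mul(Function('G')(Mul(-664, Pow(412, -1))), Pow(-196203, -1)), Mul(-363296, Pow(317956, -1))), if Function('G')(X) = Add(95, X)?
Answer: Rational(-1836218555707, 1606385967501) ≈ -1.1431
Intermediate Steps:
Add(Mul(Function('G')(Mul(-664, Pow(412, -1))), Pow(-196203, -1)), Mul(-363296, Pow(317956, -1))) = Add(Mul(Add(95, Mul(-664, Pow(412, -1))), Pow(-196203, -1)), Mul(-363296, Pow(317956, -1))) = Add(Mul(Add(95, Mul(-664, Rational(1, 412))), Rational(-1, 196203)), Mul(-363296, Rational(1, 317956))) = Add(Mul(Add(95, Rational(-166, 103)), Rational(-1, 196203)), Rational(-90824, 79489)) = Add(Mul(Rational(9619, 103), Rational(-1, 196203)), Rational(-90824, 79489)) = Add(Rational(-9619, 20208909), Rational(-90824, 79489)) = Rational(-1836218555707, 1606385967501)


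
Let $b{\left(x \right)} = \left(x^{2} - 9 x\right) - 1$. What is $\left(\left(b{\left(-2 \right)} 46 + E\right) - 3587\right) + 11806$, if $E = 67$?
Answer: $9252$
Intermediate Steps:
$b{\left(x \right)} = -1 + x^{2} - 9 x$
$\left(\left(b{\left(-2 \right)} 46 + E\right) - 3587\right) + 11806 = \left(\left(\left(-1 + \left(-2\right)^{2} - -18\right) 46 + 67\right) - 3587\right) + 11806 = \left(\left(\left(-1 + 4 + 18\right) 46 + 67\right) - 3587\right) + 11806 = \left(\left(21 \cdot 46 + 67\right) - 3587\right) + 11806 = \left(\left(966 + 67\right) - 3587\right) + 11806 = \left(1033 - 3587\right) + 11806 = -2554 + 11806 = 9252$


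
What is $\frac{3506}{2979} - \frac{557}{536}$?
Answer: $\frac{219913}{1596744} \approx 0.13773$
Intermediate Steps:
$\frac{3506}{2979} - \frac{557}{536} = \frac{219913}{1596744}$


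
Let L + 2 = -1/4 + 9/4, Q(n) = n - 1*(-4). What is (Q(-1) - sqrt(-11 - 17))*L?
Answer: 0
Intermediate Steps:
Q(n) = 4 + n (Q(n) = n + 4 = 4 + n)
L = 0 (L = -2 + (-1/4 + 9/4) = -2 + 2 = 0)
(Q(-1) - sqrt(-11 - 17))*L = ((4 - 1) - sqrt(-11 - 17))*0 = (3 - sqrt(-28))*0 = (3 - 2*I*sqrt(7))*0 = 0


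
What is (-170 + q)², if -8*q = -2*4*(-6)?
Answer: 30976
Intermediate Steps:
q = -6 (q = -(-2*4)*(-6)/8 = -(-1)*(-6) = -⅛*48 = -6)
(-170 + q)² = (-170 - 6)² = (-176)² = 30976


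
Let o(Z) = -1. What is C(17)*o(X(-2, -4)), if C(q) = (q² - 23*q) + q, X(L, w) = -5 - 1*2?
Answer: 85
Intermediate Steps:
X(L, w) = -7 (X(L, w) = -5 - 2 = -7)
C(q) = q² - 22*q
C(17)*o(X(-2, -4)) = (17*(-22 + 17))*(-1) = (17*(-5))*(-1) = -85*(-1) = 85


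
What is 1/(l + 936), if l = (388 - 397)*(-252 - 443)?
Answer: 1/7191 ≈ 0.00013906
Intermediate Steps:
l = 6255 (l = -9*(-695) = 6255)
1/(l + 936) = 1/(6255 + 936) = 1/7191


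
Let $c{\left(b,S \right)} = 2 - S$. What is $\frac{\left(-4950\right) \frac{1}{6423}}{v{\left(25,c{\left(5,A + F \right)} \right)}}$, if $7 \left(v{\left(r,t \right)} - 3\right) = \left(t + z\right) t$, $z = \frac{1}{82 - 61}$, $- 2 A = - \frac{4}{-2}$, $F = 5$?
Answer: $- \frac{242550}{1119743} \approx -0.21661$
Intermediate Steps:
$A = -1$ ($A = - \frac{\left(-4\right) \frac{1}{-2}}{2} = - \frac{\left(-4\right) \left(- \frac{1}{2}\right)}{2} = \left(- \frac{1}{2}\right) 2 = -1$)
$z = \frac{1}{21} \approx 0.047619$
$v{\left(r,t \right)} = 3 + \frac{t \left(\frac{1}{21} + t\right)}{7}$ ($v{\left(r,t \right)} = 3 + \frac{\left(t + \frac{1}{21}\right) t}{7} = 3 + \frac{\left(\frac{1}{21} + t\right) t}{7} = 3 + \frac{t \left(\frac{1}{21} + t\right)}{7}$)
$\frac{\left(-4950\right) \frac{1}{6423}}{v{\left(25,c{\left(5,A + F \right)} \right)}} = \frac{\left(-4950\right) \frac{1}{6423}}{3 + \frac{\left(2 - \left(-1 + 5\right)\right)^{2}}{7} + \frac{2 - \left(-1 + 5\right)}{147}} = \frac{\left(-4950\right) \frac{1}{6423}}{3 + \frac{\left(2 - 4\right)^{2}}{7} + \frac{2 - 4}{147}} = - \frac{1650}{2141 \left(3 + \frac{\left(2 - 4\right)^{2}}{7} + \frac{2 - 4}{147}\right)} = - \frac{1650}{2141 \left(3 + \frac{\left(-2\right)^{2}}{7} + \frac{1}{147} \left(-2\right)\right)} = - \frac{1650}{2141 \left(3 + \frac{1}{7} \cdot 4 - \frac{2}{147}\right)} = - \frac{1650}{2141 \left(3 + \frac{4}{7} - \frac{2}{147}\right)} = - \frac{1650}{2141 \cdot \frac{523}{147}} = \left(- \frac{1650}{2141}\right) \frac{147}{523} = - \frac{242550}{1119743}$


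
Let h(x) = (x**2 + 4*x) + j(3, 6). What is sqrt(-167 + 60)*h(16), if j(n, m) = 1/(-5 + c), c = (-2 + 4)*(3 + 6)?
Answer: 4161*I*sqrt(107)/13 ≈ 3310.9*I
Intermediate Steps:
c = 18 (c = 2*9 = 18)
j(n, m) = 1/13 (j(n, m) = 1/(-5 + 18) = 1/13)
h(x) = 1/13 + x**2 + 4*x (h(x) = (x**2 + 4*x) + 1/13 = 1/13 + x**2 + 4*x)
sqrt(-167 + 60)*h(16) = sqrt(-167 + 60)*(1/13 + 16**2 + 4*16) = sqrt(-107)*(1/13 + 256 + 64) = (I*sqrt(107))*(4161/13) = 4161*I*sqrt(107)/13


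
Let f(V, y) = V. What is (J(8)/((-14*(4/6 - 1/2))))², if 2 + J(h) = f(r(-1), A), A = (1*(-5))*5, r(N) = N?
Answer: 81/49 ≈ 1.6531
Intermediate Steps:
A = -25 (A = -5*5 = -25)
J(h) = -3 (J(h) = -2 - 1 = -3)
(J(8)/((-14*(4/6 - 1/2))))² = (-3*(-1/(14*(4/6 - 1/2))))² = (-3*(-1/(14*(4*(⅙) - 1*½))))² = (-3*(-1/(14*(⅔ - ½))))² = (-3/((-14*⅙)))² = (-3/(-7/3))² = (-3*(-3/7))² = (9/7)² = 81/49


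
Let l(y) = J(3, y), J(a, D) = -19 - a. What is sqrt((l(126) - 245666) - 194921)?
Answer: I*sqrt(440609) ≈ 663.78*I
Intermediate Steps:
l(y) = -22 (l(y) = -19 - 1*3 = -19 - 3 = -22)
sqrt((l(126) - 245666) - 194921) = sqrt((-22 - 245666) - 194921) = sqrt(-245688 - 194921) = sqrt(-440609) = I*sqrt(440609)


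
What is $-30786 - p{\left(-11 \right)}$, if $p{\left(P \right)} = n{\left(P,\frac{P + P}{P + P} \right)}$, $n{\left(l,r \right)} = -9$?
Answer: $-30777$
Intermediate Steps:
$p{\left(P \right)} = -9$
$-30786 - p{\left(-11 \right)} = -30786 - -9 = -30786 + 9 = -30777$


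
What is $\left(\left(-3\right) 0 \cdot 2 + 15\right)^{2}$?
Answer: $225$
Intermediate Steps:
$\left(\left(-3\right) 0 \cdot 2 + 15\right)^{2} = \left(0 \cdot 2 + 15\right)^{2} = \left(0 + 15\right)^{2} = 15^{2} = 225$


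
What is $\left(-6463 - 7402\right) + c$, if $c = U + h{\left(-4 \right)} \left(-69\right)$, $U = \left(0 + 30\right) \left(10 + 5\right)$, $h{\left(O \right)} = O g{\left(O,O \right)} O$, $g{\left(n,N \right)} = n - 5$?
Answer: $-3479$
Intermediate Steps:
$g{\left(n,N \right)} = -5 + n$
$h{\left(O \right)} = O^{2} \left(-5 + O\right)$ ($h{\left(O \right)} = O \left(-5 + O\right) O = O^{2} \left(-5 + O\right)$)
$U = 450$ ($U = 30 \cdot 15 = 450$)
$c = 10386$ ($c = 450 + \left(-4\right)^{2} \left(-5 - 4\right) \left(-69\right) = 450 + 16 \left(-9\right) \left(-69\right) = 450 - -9936 = 450 + 9936 = 10386$)
$\left(-6463 - 7402\right) + c = \left(-6463 - 7402\right) + 10386 = -13865 + 10386 = -3479$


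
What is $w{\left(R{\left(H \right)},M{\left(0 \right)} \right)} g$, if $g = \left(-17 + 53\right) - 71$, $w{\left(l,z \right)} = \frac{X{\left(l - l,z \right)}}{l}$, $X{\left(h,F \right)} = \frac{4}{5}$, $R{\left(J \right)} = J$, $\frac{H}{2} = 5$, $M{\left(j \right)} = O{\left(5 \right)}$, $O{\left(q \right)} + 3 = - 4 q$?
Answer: $- \frac{14}{5} \approx -2.8$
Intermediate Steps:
$O{\left(q \right)} = -3 - 4 q$
$M{\left(j \right)} = -23$ ($M{\left(j \right)} = -3 - 20 = -23$)
$H = 10$ ($H = 2 \cdot 5 = 10$)
$X{\left(h,F \right)} = \frac{4}{5}$ ($X{\left(h,F \right)} = 4 \cdot \frac{1}{5} = \frac{4}{5}$)
$w{\left(l,z \right)} = \frac{4}{5 l}$
$g = -35$ ($g = 36 - 71 = -35$)
$w{\left(R{\left(H \right)},M{\left(0 \right)} \right)} g = \frac{4}{5 \cdot 10} \left(-35\right) = \frac{4}{5} \cdot \frac{1}{10} \left(-35\right) = \frac{2}{25} \left(-35\right) = - \frac{14}{5}$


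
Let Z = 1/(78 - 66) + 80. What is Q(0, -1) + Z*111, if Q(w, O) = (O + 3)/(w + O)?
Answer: 35549/4 ≈ 8887.3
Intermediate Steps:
Q(w, O) = (3 + O)/(O + w)
Z = 961/12 (Z = 1/12 + 80 = 961/12 ≈ 80.083)
Q(0, -1) + Z*111 = (3 - 1)/(-1 + 0) + (961/12)*111 = 2/(-1) + 35557/4 = -1*2 + 35557/4 = -2 + 35557/4 = 35549/4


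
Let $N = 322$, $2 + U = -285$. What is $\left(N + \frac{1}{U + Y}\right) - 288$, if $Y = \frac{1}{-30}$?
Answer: $\frac{292744}{8611} \approx 33.997$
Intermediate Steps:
$U = -287$ ($U = -2 - 285 = -287$)
$Y = - \frac{1}{30} \approx -0.033333$
$\left(N + \frac{1}{U + Y}\right) - 288 = \left(322 + \frac{1}{-287 - \frac{1}{30}}\right) - 288 = \left(322 + \frac{1}{- \frac{8611}{30}}\right) - 288 = \left(322 - \frac{30}{8611}\right) - 288 = \frac{2772712}{8611} - 288 = \frac{292744}{8611}$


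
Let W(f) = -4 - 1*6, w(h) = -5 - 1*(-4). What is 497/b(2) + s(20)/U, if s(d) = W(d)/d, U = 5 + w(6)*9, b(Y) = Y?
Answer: 1989/8 ≈ 248.63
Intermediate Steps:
w(h) = -1 (w(h) = -5 + 4 = -1)
W(f) = -10 (W(f) = -4 - 6 = -10)
U = -4 (U = 5 - 1*9 = 5 - 9 = -4)
s(d) = -10/d
497/b(2) + s(20)/U = 497/2 - 10/20/(-4) = 497*(1/2) - 10*1/20*(-1/4) = 497/2 - 1/2*(-1/4) = 497/2 + 1/8 = 1989/8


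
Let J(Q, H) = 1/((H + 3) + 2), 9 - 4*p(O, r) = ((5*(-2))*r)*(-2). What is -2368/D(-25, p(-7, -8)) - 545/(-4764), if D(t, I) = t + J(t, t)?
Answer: 25099565/265196 ≈ 94.645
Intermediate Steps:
p(O, r) = 9/4 - 5*r (p(O, r) = 9/4 - (5*(-2))*r*(-2)/4 = 9/4 - (-10*r)*(-2)/4 = 9/4 - 5*r)
J(Q, H) = 1/(5 + H) (J(Q, H) = 1/((3 + H) + 2) = 1/(5 + H))
D(t, I) = t + 1/(5 + t)
-2368/D(-25, p(-7, -8)) - 545/(-4764) = -2368*(5 - 25)/(1 - 25*(5 - 25)) - 545/(-4764) = -2368*(-20/(1 - 25*(-20))) - 545*(-1/4764) = -2368*(-20/(1 + 500)) + 545/4764 = -2368/((-1/20*501)) + 545/4764 = -2368/(-501/20) + 545/4764 = -2368*(-20/501) + 545/4764 = 47360/501 + 545/4764 = 25099565/265196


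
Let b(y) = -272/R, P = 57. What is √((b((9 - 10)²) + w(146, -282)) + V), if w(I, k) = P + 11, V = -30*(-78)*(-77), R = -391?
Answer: 4*I*√5954930/23 ≈ 424.4*I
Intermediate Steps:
b(y) = 16/23 (b(y) = -272/(-391) = -272*(-1/391) = 16/23)
V = -180180 (V = 2340*(-77) = -180180)
w(I, k) = 68 (w(I, k) = 57 + 11 = 68)
√((b((9 - 10)²) + w(146, -282)) + V) = √((16/23 + 68) - 180180) = √(1580/23 - 180180) = √(-4142560/23) = 4*I*√5954930/23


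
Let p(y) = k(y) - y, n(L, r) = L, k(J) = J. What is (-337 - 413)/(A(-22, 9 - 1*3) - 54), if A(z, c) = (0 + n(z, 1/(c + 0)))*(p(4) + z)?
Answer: -75/43 ≈ -1.7442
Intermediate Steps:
p(y) = 0 (p(y) = y - y = 0)
A(z, c) = z² (A(z, c) = (0 + z)*(0 + z) = z*z = z²)
(-337 - 413)/(A(-22, 9 - 1*3) - 54) = (-337 - 413)/((-22)² - 54) = -750/(484 - 54) = -750/430 = -750*1/430 = -75/43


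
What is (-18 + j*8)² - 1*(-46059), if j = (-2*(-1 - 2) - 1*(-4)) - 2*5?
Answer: 46383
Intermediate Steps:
j = 0 (j = (-2*(-3) + 4) - 10 = (6 + 4) - 10 = 10 - 10 = 0)
(-18 + j*8)² - 1*(-46059) = (-18 + 0*8)² - 1*(-46059) = (-18 + 0)² + 46059 = (-18)² + 46059 = 324 + 46059 = 46383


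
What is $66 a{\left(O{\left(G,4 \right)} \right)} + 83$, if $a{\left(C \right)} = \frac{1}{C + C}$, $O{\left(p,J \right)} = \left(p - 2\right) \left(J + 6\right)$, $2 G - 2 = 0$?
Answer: $\frac{797}{10} \approx 79.7$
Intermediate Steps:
$G = 1$ ($G = 1 + \frac{1}{2} \cdot 0 = 1 + 0 = 1$)
$O{\left(p,J \right)} = \left(-2 + p\right) \left(6 + J\right)$
$a{\left(C \right)} = \frac{1}{2 C}$
$66 a{\left(O{\left(G,4 \right)} \right)} + 83 = 66 \frac{1}{2 \left(-12 - 8 + 6 \cdot 1 + 4 \cdot 1\right)} + 83 = 66 \frac{1}{2 \left(-12 - 8 + 6 + 4\right)} + 83 = 66 \frac{1}{2 \left(-10\right)} + 83 = 66 \cdot \frac{1}{2} \left(- \frac{1}{10}\right) + 83 = 66 \left(- \frac{1}{20}\right) + 83 = - \frac{33}{10} + 83 = \frac{797}{10}$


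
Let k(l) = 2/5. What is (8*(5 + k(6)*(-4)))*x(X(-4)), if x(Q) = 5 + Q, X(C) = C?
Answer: 136/5 ≈ 27.200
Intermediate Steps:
k(l) = ⅖ (k(l) = 2*(⅕) = ⅖)
(8*(5 + k(6)*(-4)))*x(X(-4)) = (8*(5 + (⅖)*(-4)))*(5 - 4) = (8*(5 - 8/5))*1 = (8*(17/5))*1 = (136/5)*1 = 136/5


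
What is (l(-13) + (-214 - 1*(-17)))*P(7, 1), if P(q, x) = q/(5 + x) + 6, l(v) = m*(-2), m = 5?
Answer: -2967/2 ≈ -1483.5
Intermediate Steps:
l(v) = -10 (l(v) = 5*(-2) = -10)
P(q, x) = 6 + q/(5 + x)
(l(-13) + (-214 - 1*(-17)))*P(7, 1) = (-10 + (-214 - 1*(-17)))*((30 + 7 + 6*1)/(5 + 1)) = (-10 + (-214 + 17))*((30 + 7 + 6)/6) = (-10 - 197)*((⅙)*43) = -207*43/6 = -2967/2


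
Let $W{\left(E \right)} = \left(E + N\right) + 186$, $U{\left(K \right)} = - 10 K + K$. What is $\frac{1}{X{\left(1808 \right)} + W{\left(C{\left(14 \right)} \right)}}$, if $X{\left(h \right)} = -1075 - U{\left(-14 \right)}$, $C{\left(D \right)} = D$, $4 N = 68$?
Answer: $- \frac{1}{984} \approx -0.0010163$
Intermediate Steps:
$N = 17$ ($N = \frac{1}{4} \cdot 68 = 17$)
$U{\left(K \right)} = - 9 K$
$W{\left(E \right)} = 203 + E$ ($W{\left(E \right)} = \left(E + 17\right) + 186 = \left(17 + E\right) + 186 = 203 + E$)
$X{\left(h \right)} = -1201$ ($X{\left(h \right)} = -1075 - \left(-9\right) \left(-14\right) = -1075 - 126 = -1201$)
$\frac{1}{X{\left(1808 \right)} + W{\left(C{\left(14 \right)} \right)}} = \frac{1}{-1201 + \left(203 + 14\right)} = \frac{1}{-1201 + 217} = \frac{1}{-984} = - \frac{1}{984}$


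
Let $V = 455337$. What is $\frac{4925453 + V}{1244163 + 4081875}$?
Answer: $\frac{2690395}{2663019} \approx 1.0103$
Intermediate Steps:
$\frac{4925453 + V}{1244163 + 4081875} = \frac{4925453 + 455337}{1244163 + 4081875} = \frac{5380790}{5326038} = 5380790 \cdot \frac{1}{5326038} = \frac{2690395}{2663019}$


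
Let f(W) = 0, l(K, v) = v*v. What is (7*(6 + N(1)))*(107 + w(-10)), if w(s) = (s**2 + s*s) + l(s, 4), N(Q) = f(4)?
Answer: 13566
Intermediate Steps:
l(K, v) = v**2
N(Q) = 0
w(s) = 16 + 2*s**2 (w(s) = (s**2 + s*s) + 4**2 = (s**2 + s**2) + 16 = 2*s**2 + 16 = 16 + 2*s**2)
(7*(6 + N(1)))*(107 + w(-10)) = (7*(6 + 0))*(107 + (16 + 2*(-10)**2)) = (7*6)*(107 + (16 + 2*100)) = 42*(107 + (16 + 200)) = 42*(107 + 216) = 42*323 = 13566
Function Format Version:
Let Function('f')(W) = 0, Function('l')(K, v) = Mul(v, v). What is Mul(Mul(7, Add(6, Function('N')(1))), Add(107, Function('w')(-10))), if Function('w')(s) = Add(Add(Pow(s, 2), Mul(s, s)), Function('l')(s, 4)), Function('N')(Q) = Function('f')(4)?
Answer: 13566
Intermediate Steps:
Function('l')(K, v) = Pow(v, 2)
Function('N')(Q) = 0
Function('w')(s) = Add(16, Mul(2, Pow(s, 2))) (Function('w')(s) = Add(Add(Pow(s, 2), Mul(s, s)), Pow(4, 2)) = Add(Add(Pow(s, 2), Pow(s, 2)), 16) = Add(Mul(2, Pow(s, 2)), 16) = Add(16, Mul(2, Pow(s, 2))))
Mul(Mul(7, Add(6, Function('N')(1))), Add(107, Function('w')(-10))) = Mul(Mul(7, Add(6, 0)), Add(107, Add(16, Mul(2, Pow(-10, 2))))) = Mul(Mul(7, 6), Add(107, Add(16, Mul(2, 100)))) = Mul(42, Add(107, Add(16, 200))) = Mul(42, Add(107, 216)) = Mul(42, 323) = 13566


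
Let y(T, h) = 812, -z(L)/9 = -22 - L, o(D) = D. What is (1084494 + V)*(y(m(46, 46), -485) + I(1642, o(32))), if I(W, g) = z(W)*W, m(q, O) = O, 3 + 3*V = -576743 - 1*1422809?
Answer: 30835825443508/3 ≈ 1.0279e+13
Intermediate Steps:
V = -1999555/3 (V = -1 + (-576743 - 1*1422809)/3 = -1 + (-576743 - 1422809)/3 = -1 + (⅓)*(-1999552) = -1 - 1999552/3 = -1999555/3 ≈ -6.6652e+5)
z(L) = 198 + 9*L (z(L) = -9*(-22 - L) = 198 + 9*L)
I(W, g) = W*(198 + 9*W) (I(W, g) = (198 + 9*W)*W = W*(198 + 9*W))
(1084494 + V)*(y(m(46, 46), -485) + I(1642, o(32))) = (1084494 - 1999555/3)*(812 + 9*1642*(22 + 1642)) = 1253927*(812 + 9*1642*1664)/3 = 1253927*(812 + 24590592)/3 = (1253927/3)*24591404 = 30835825443508/3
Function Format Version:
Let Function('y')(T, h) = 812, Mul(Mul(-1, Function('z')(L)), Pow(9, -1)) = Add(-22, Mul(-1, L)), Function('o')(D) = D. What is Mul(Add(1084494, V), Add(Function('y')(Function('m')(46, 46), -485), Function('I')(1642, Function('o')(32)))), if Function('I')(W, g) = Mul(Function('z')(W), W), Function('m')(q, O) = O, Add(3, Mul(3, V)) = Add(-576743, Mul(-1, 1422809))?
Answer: Rational(30835825443508, 3) ≈ 1.0279e+13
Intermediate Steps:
V = Rational(-1999555, 3) (V = Add(-1, Mul(Rational(1, 3), Add(-576743, Mul(-1, 1422809)))) = Add(-1, Mul(Rational(1, 3), Add(-576743, -1422809))) = Add(-1, Mul(Rational(1, 3), -1999552)) = Add(-1, Rational(-1999552, 3)) = Rational(-1999555, 3) ≈ -6.6652e+5)
Function('z')(L) = Add(198, Mul(9, L)) (Function('z')(L) = Mul(-9, Add(-22, Mul(-1, L))) = Add(198, Mul(9, L)))
Function('I')(W, g) = Mul(W, Add(198, Mul(9, W))) (Function('I')(W, g) = Mul(Add(198, Mul(9, W)), W) = Mul(W, Add(198, Mul(9, W))))
Mul(Add(1084494, V), Add(Function('y')(Function('m')(46, 46), -485), Function('I')(1642, Function('o')(32)))) = Mul(Add(1084494, Rational(-1999555, 3)), Add(812, Mul(9, 1642, Add(22, 1642)))) = Mul(Rational(1253927, 3), Add(812, Mul(9, 1642, 1664))) = Mul(Rational(1253927, 3), Add(812, 24590592)) = Mul(Rational(1253927, 3), 24591404) = Rational(30835825443508, 3)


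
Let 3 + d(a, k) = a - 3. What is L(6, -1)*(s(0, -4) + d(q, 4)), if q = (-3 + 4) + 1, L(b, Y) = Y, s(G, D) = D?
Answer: 8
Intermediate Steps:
q = 2 (q = 1 + 1 = 2)
d(a, k) = -6 + a (d(a, k) = -3 + (a - 3) = -3 + (-3 + a) = -6 + a)
L(6, -1)*(s(0, -4) + d(q, 4)) = -(-4 + (-6 + 2)) = -(-4 - 4) = -1*(-8) = 8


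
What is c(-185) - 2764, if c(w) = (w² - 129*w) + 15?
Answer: 55341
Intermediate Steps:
c(w) = 15 + w² - 129*w
c(-185) - 2764 = (15 + (-185)² - 129*(-185)) - 2764 = (15 + 34225 + 23865) - 2764 = 58105 - 2764 = 55341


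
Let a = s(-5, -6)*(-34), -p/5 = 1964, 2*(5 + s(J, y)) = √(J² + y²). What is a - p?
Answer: 9990 - 17*√61 ≈ 9857.2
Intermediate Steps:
s(J, y) = -5 + √(J² + y²)/2
p = -9820 (p = -5*1964 = -9820)
a = 170 - 17*√61 (a = (-5 + √((-5)² + (-6)²)/2)*(-34) = (-5 + √(25 + 36)/2)*(-34) = (-5 + √61/2)*(-34) = 170 - 17*√61 ≈ 37.226)
a - p = (170 - 17*√61) - 1*(-9820) = (170 - 17*√61) + 9820 = 9990 - 17*√61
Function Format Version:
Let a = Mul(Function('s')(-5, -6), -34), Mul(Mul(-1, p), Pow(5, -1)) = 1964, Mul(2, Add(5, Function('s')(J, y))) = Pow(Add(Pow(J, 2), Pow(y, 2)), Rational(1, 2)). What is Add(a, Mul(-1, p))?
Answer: Add(9990, Mul(-17, Pow(61, Rational(1, 2)))) ≈ 9857.2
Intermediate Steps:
Function('s')(J, y) = Add(-5, Mul(Rational(1, 2), Pow(Add(Pow(J, 2), Pow(y, 2)), Rational(1, 2))))
p = -9820 (p = Mul(-5, 1964) = -9820)
a = Add(170, Mul(-17, Pow(61, Rational(1, 2)))) (a = Mul(Add(-5, Mul(Rational(1, 2), Pow(Add(Pow(-5, 2), Pow(-6, 2)), Rational(1, 2)))), -34) = Mul(Add(-5, Mul(Rational(1, 2), Pow(Add(25, 36), Rational(1, 2)))), -34) = Mul(Add(-5, Mul(Rational(1, 2), Pow(61, Rational(1, 2)))), -34) = Add(170, Mul(-17, Pow(61, Rational(1, 2)))) ≈ 37.226)
Add(a, Mul(-1, p)) = Add(Add(170, Mul(-17, Pow(61, Rational(1, 2)))), Mul(-1, -9820)) = Add(Add(170, Mul(-17, Pow(61, Rational(1, 2)))), 9820) = Add(9990, Mul(-17, Pow(61, Rational(1, 2))))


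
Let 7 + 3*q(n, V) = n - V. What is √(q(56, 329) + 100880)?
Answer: 2*√226770/3 ≈ 317.47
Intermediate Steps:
q(n, V) = -7/3 - V/3 + n/3 (q(n, V) = -7/3 + (n - V)/3 = -7/3 + (-V/3 + n/3) = -7/3 - V/3 + n/3)
√(q(56, 329) + 100880) = √((-7/3 - ⅓*329 + (⅓)*56) + 100880) = √((-7/3 - 329/3 + 56/3) + 100880) = √(-280/3 + 100880) = √(302360/3) = 2*√226770/3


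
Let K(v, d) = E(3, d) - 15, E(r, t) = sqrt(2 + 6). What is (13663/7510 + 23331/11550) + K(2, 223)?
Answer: -209542/18775 + 2*sqrt(2) ≈ -8.3323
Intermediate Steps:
E(r, t) = 2*sqrt(2) (E(r, t) = sqrt(8) = 2*sqrt(2))
K(v, d) = -15 + 2*sqrt(2) (K(v, d) = 2*sqrt(2) - 15 = -15 + 2*sqrt(2))
(13663/7510 + 23331/11550) + K(2, 223) = (13663/7510 + 23331/11550) + (-15 + 2*sqrt(2)) = (13663*(1/7510) + 23331*(1/11550)) + (-15 + 2*sqrt(2)) = (13663/7510 + 101/50) + (-15 + 2*sqrt(2)) = 72083/18775 + (-15 + 2*sqrt(2)) = -209542/18775 + 2*sqrt(2)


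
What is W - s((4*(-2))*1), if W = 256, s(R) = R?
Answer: 264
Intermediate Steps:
W - s((4*(-2))*1) = 256 - 4*(-2) = 256 - (-8) = 256 - 1*(-8) = 256 + 8 = 264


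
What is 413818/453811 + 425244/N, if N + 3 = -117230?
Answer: -144467279290/53201624963 ≈ -2.7155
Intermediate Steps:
N = -117233 (N = -3 - 117230 = -117233)
413818/453811 + 425244/N = 413818/453811 + 425244/(-117233) = 413818*(1/453811) + 425244*(-1/117233) = 413818/453811 - 425244/117233 = -144467279290/53201624963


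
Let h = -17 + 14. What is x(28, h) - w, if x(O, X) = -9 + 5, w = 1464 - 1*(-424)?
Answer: -1892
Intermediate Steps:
w = 1888 (w = 1464 + 424 = 1888)
h = -3
x(O, X) = -4
x(28, h) - w = -4 - 1*1888 = -4 - 1888 = -1892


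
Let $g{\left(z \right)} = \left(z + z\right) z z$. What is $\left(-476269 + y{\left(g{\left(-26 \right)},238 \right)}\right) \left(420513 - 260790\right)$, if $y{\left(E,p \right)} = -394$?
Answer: $-76134044349$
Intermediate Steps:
$g{\left(z \right)} = 2 z^{3}$ ($g{\left(z \right)} = 2 z z^{2} = 2 z^{3}$)
$\left(-476269 + y{\left(g{\left(-26 \right)},238 \right)}\right) \left(420513 - 260790\right) = \left(-476269 - 394\right) \left(420513 - 260790\right) = \left(-476663\right) 159723 = -76134044349$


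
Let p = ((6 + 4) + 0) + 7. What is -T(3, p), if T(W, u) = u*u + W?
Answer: -292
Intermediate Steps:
p = 17 (p = (10 + 0) + 7 = 10 + 7 = 17)
T(W, u) = W + u**2 (T(W, u) = u**2 + W = W + u**2)
-T(3, p) = -(3 + 17**2) = -(3 + 289) = -1*292 = -292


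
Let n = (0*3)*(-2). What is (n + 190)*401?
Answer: 76190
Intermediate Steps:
n = 0 (n = 0*(-2) = 0)
(n + 190)*401 = (0 + 190)*401 = 190*401 = 76190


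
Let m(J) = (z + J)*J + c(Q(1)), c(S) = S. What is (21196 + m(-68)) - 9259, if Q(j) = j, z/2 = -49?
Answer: 23226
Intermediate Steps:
z = -98 (z = 2*(-49) = -98)
m(J) = 1 + J*(-98 + J) (m(J) = (-98 + J)*J + 1 = J*(-98 + J) + 1 = 1 + J*(-98 + J))
(21196 + m(-68)) - 9259 = (21196 + (1 + (-68)² - 98*(-68))) - 9259 = (21196 + (1 + 4624 + 6664)) - 9259 = (21196 + 11289) - 9259 = 32485 - 9259 = 23226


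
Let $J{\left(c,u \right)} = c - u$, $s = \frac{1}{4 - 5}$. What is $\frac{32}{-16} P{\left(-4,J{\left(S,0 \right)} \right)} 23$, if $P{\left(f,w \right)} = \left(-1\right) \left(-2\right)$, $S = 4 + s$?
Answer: $-92$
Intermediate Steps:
$s = -1$ ($s = \frac{1}{-1} = -1$)
$S = 3$ ($S = 4 - 1 = 3$)
$P{\left(f,w \right)} = 2$
$\frac{32}{-16} P{\left(-4,J{\left(S,0 \right)} \right)} 23 = \frac{32}{-16} \cdot 2 \cdot 23 = 32 \left(- \frac{1}{16}\right) 2 \cdot 23 = \left(-2\right) 2 \cdot 23 = \left(-4\right) 23 = -92$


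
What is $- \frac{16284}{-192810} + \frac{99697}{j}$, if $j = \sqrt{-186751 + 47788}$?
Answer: $\frac{2714}{32135} - \frac{99697 i \sqrt{138963}}{138963} \approx 0.084456 - 267.44 i$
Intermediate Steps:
$j = i \sqrt{138963}$ ($j = \sqrt{-138963} = i \sqrt{138963} \approx 372.78 i$)
$- \frac{16284}{-192810} + \frac{99697}{j} = - \frac{16284}{-192810} + \frac{99697}{i \sqrt{138963}} = \left(-16284\right) \left(- \frac{1}{192810}\right) + 99697 \left(- \frac{i \sqrt{138963}}{138963}\right) = \frac{2714}{32135} - \frac{99697 i \sqrt{138963}}{138963}$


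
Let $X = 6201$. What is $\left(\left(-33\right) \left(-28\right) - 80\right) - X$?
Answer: $-5357$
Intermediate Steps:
$\left(\left(-33\right) \left(-28\right) - 80\right) - X = \left(\left(-33\right) \left(-28\right) - 80\right) - 6201 = \left(924 - 80\right) - 6201 = 844 - 6201 = -5357$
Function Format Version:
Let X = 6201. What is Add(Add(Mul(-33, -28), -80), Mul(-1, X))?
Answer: -5357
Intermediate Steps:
Add(Add(Mul(-33, -28), -80), Mul(-1, X)) = Add(Add(Mul(-33, -28), -80), Mul(-1, 6201)) = Add(Add(924, -80), -6201) = Add(844, -6201) = -5357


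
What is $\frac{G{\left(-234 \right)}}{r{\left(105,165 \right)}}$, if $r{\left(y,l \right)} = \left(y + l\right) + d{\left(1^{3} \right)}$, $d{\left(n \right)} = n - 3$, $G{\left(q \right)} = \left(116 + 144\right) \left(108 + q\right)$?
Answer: $- \frac{8190}{67} \approx -122.24$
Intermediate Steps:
$G{\left(q \right)} = 28080 + 260 q$ ($G{\left(q \right)} = 260 \left(108 + q\right) = 28080 + 260 q$)
$d{\left(n \right)} = -3 + n$ ($d{\left(n \right)} = n - 3 = -3 + n$)
$r{\left(y,l \right)} = -2 + l + y$ ($r{\left(y,l \right)} = \left(y + l\right) - \left(3 - 1^{3}\right) = \left(l + y\right) + \left(-3 + 1\right) = \left(l + y\right) - 2 = -2 + l + y$)
$\frac{G{\left(-234 \right)}}{r{\left(105,165 \right)}} = \frac{28080 + 260 \left(-234\right)}{-2 + 165 + 105} = \frac{28080 - 60840}{268} = \left(-32760\right) \frac{1}{268} = - \frac{8190}{67}$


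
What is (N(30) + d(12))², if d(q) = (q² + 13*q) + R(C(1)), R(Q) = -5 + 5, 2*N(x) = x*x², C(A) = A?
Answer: 190440000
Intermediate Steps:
N(x) = x³/2 (N(x) = (x*x²)/2 = x³/2)
R(Q) = 0
d(q) = q² + 13*q (d(q) = (q² + 13*q) + 0 = q² + 13*q)
(N(30) + d(12))² = ((½)*30³ + 12*(13 + 12))² = ((½)*27000 + 12*25)² = (13500 + 300)² = 13800² = 190440000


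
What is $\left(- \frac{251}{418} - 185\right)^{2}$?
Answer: $\frac{6018811561}{174724} \approx 34448.0$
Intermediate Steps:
$\left(- \frac{251}{418} - 185\right)^{2} = \left(- \frac{77581}{418}\right)^{2} = \frac{6018811561}{174724}$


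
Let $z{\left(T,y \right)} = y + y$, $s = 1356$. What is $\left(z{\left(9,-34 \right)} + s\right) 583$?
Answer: $750904$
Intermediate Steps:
$z{\left(T,y \right)} = 2 y$
$\left(z{\left(9,-34 \right)} + s\right) 583 = \left(2 \left(-34\right) + 1356\right) 583 = \left(-68 + 1356\right) 583 = 1288 \cdot 583 = 750904$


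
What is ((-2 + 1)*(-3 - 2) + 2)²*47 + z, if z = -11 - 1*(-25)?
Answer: 2317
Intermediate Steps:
z = 14 (z = -11 + 25 = 14)
((-2 + 1)*(-3 - 2) + 2)²*47 + z = ((-2 + 1)*(-3 - 2) + 2)²*47 + 14 = (-1*(-5) + 2)²*47 + 14 = (5 + 2)²*47 + 14 = 7²*47 + 14 = 49*47 + 14 = 2303 + 14 = 2317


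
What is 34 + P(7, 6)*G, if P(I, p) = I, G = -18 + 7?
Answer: -43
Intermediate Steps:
G = -11
34 + P(7, 6)*G = 34 + 7*(-11) = 34 - 77 = -43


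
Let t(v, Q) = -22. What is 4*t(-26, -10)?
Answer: -88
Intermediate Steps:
4*t(-26, -10) = 4*(-22) = -88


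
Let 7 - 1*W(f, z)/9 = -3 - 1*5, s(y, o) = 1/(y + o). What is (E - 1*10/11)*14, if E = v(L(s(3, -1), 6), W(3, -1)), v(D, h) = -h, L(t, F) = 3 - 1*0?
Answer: -20930/11 ≈ -1902.7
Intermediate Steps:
s(y, o) = 1/(o + y)
W(f, z) = 135 (W(f, z) = 63 - 9*(-3 - 1*5) = 63 - 9*(-3 - 5) = 63 - 9*(-8) = 63 + 72 = 135)
L(t, F) = 3 (L(t, F) = 3 + 0 = 3)
E = -135 (E = -1*135 = -135)
(E - 1*10/11)*14 = (-135 - 1*10/11)*14 = (-135 - 10*1/11)*14 = (-135 - 10/11)*14 = -1495/11*14 = -20930/11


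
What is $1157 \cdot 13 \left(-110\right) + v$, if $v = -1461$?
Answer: $-1655971$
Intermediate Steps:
$1157 \cdot 13 \left(-110\right) + v = 1157 \cdot 13 \left(-110\right) - 1461 = 1157 \left(-1430\right) - 1461 = -1654510 - 1461 = -1655971$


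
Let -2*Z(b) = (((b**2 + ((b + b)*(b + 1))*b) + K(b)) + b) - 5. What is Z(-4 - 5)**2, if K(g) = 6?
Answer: 1495729/4 ≈ 3.7393e+5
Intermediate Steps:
Z(b) = -1/2 - b/2 - b**2/2 - b**2*(1 + b) (Z(b) = -((((b**2 + ((b + b)*(b + 1))*b) + 6) + b) - 5)/2 = -((((b**2 + ((2*b)*(1 + b))*b) + 6) + b) - 5)/2 = -((((b**2 + (2*b*(1 + b))*b) + 6) + b) - 5)/2 = -((((b**2 + 2*b**2*(1 + b)) + 6) + b) - 5)/2 = -(((6 + b**2 + 2*b**2*(1 + b)) + b) - 5)/2 = -((6 + b + b**2 + 2*b**2*(1 + b)) - 5)/2 = -(1 + b + b**2 + 2*b**2*(1 + b))/2 = -1/2 - b/2 - b**2/2 - b**2*(1 + b))
Z(-4 - 5)**2 = (-1/2 - (-4 - 5)**3 - 3*(-4 - 5)**2/2 - (-4 - 5)/2)**2 = (-1/2 - 1*(-9)**3 - 3/2*(-9)**2 - 1/2*(-9))**2 = (-1/2 - 1*(-729) - 3/2*81 + 9/2)**2 = (-1/2 + 729 - 243/2 + 9/2)**2 = (1223/2)**2 = 1495729/4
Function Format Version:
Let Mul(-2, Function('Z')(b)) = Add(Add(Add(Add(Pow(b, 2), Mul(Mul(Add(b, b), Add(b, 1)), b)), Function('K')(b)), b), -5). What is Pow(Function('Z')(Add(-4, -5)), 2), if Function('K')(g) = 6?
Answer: Rational(1495729, 4) ≈ 3.7393e+5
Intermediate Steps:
Function('Z')(b) = Add(Rational(-1, 2), Mul(Rational(-1, 2), b), Mul(Rational(-1, 2), Pow(b, 2)), Mul(-1, Pow(b, 2), Add(1, b))) (Function('Z')(b) = Mul(Rational(-1, 2), Add(Add(Add(Add(Pow(b, 2), Mul(Mul(Add(b, b), Add(b, 1)), b)), 6), b), -5)) = Mul(Rational(-1, 2), Add(Add(Add(Add(Pow(b, 2), Mul(Mul(Mul(2, b), Add(1, b)), b)), 6), b), -5)) = Mul(Rational(-1, 2), Add(Add(Add(Add(Pow(b, 2), Mul(Mul(2, b, Add(1, b)), b)), 6), b), -5)) = Mul(Rational(-1, 2), Add(Add(Add(Add(Pow(b, 2), Mul(2, Pow(b, 2), Add(1, b))), 6), b), -5)) = Mul(Rational(-1, 2), Add(Add(Add(6, Pow(b, 2), Mul(2, Pow(b, 2), Add(1, b))), b), -5)) = Mul(Rational(-1, 2), Add(Add(6, b, Pow(b, 2), Mul(2, Pow(b, 2), Add(1, b))), -5)) = Mul(Rational(-1, 2), Add(1, b, Pow(b, 2), Mul(2, Pow(b, 2), Add(1, b)))) = Add(Rational(-1, 2), Mul(Rational(-1, 2), b), Mul(Rational(-1, 2), Pow(b, 2)), Mul(-1, Pow(b, 2), Add(1, b))))
Pow(Function('Z')(Add(-4, -5)), 2) = Pow(Add(Rational(-1, 2), Mul(-1, Pow(Add(-4, -5), 3)), Mul(Rational(-3, 2), Pow(Add(-4, -5), 2)), Mul(Rational(-1, 2), Add(-4, -5))), 2) = Pow(Add(Rational(-1, 2), Mul(-1, Pow(-9, 3)), Mul(Rational(-3, 2), Pow(-9, 2)), Mul(Rational(-1, 2), -9)), 2) = Pow(Add(Rational(-1, 2), Mul(-1, -729), Mul(Rational(-3, 2), 81), Rational(9, 2)), 2) = Pow(Add(Rational(-1, 2), 729, Rational(-243, 2), Rational(9, 2)), 2) = Pow(Rational(1223, 2), 2) = Rational(1495729, 4)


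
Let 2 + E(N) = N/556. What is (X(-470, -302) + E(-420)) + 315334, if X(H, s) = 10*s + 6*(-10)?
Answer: 43402923/139 ≈ 3.1225e+5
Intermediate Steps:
E(N) = -2 + N/556
X(H, s) = -60 + 10*s (X(H, s) = 10*s - 60 = -60 + 10*s)
(X(-470, -302) + E(-420)) + 315334 = ((-60 + 10*(-302)) + (-2 + (1/556)*(-420))) + 315334 = ((-60 - 3020) + (-2 - 105/139)) + 315334 = (-3080 - 383/139) + 315334 = -428503/139 + 315334 = 43402923/139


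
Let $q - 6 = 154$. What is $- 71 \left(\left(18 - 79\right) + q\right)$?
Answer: $-7029$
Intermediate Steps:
$q = 160$ ($q = 6 + 154 = 160$)
$- 71 \left(\left(18 - 79\right) + q\right) = - 71 \left(\left(18 - 79\right) + 160\right) = - 71 \left(-61 + 160\right) = \left(-71\right) 99 = -7029$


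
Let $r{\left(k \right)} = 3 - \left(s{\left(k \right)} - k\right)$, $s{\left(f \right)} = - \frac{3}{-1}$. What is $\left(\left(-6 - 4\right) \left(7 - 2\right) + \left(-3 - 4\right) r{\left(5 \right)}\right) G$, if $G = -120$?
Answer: $10200$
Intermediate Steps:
$s{\left(f \right)} = 3$ ($s{\left(f \right)} = \left(-3\right) \left(-1\right) = 3$)
$r{\left(k \right)} = k$ ($r{\left(k \right)} = 3 - \left(3 - k\right) = 3 + \left(-3 + k\right) = k$)
$\left(\left(-6 - 4\right) \left(7 - 2\right) + \left(-3 - 4\right) r{\left(5 \right)}\right) G = \left(\left(-6 - 4\right) \left(7 - 2\right) + \left(-3 - 4\right) 5\right) \left(-120\right) = \left(\left(-10\right) 5 - 35\right) \left(-120\right) = \left(-50 - 35\right) \left(-120\right) = \left(-85\right) \left(-120\right) = 10200$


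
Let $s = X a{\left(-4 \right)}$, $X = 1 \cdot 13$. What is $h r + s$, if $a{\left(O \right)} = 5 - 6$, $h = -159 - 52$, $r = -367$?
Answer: $77424$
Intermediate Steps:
$X = 13$
$h = -211$
$a{\left(O \right)} = -1$ ($a{\left(O \right)} = 5 - 6 = -1$)
$s = -13$ ($s = 13 \left(-1\right) = -13$)
$h r + s = \left(-211\right) \left(-367\right) - 13 = 77437 - 13 = 77424$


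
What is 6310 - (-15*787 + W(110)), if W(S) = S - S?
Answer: 18115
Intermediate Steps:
W(S) = 0
6310 - (-15*787 + W(110)) = 6310 - (-15*787 + 0) = 6310 - (-11805 + 0) = 6310 - 1*(-11805) = 6310 + 11805 = 18115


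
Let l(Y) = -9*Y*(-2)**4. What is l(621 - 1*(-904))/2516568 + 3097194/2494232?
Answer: 150970124229/130768842412 ≈ 1.1545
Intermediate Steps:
l(Y) = -144*Y (l(Y) = -9*Y*16 = -144*Y)
l(621 - 1*(-904))/2516568 + 3097194/2494232 = -144*(621 - 1*(-904))/2516568 + 3097194/2494232 = -144*(621 + 904)*(1/2516568) + 3097194*(1/2494232) = -144*1525*(1/2516568) + 1548597/1247116 = -219600*1/2516568 + 1548597/1247116 = -9150/104857 + 1548597/1247116 = 150970124229/130768842412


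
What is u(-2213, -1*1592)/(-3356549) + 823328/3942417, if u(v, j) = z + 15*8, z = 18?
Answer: 2762996721526/13232915838933 ≈ 0.20880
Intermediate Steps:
u(v, j) = 138 (u(v, j) = 18 + 15*8 = 18 + 120 = 138)
u(-2213, -1*1592)/(-3356549) + 823328/3942417 = 138/(-3356549) + 823328/3942417 = 138*(-1/3356549) + 823328*(1/3942417) = -138/3356549 + 823328/3942417 = 2762996721526/13232915838933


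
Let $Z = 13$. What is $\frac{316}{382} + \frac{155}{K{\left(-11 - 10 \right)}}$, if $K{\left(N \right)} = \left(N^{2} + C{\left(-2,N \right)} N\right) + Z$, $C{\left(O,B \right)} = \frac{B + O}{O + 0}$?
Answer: $\frac{25272}{16235} \approx 1.5566$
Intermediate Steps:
$C{\left(O,B \right)} = \frac{B + O}{O}$
$K{\left(N \right)} = 13 + N^{2} + N \left(1 - \frac{N}{2}\right)$ ($K{\left(N \right)} = \left(N^{2} + \frac{N - 2}{-2} N\right) + 13 = \left(N^{2} + - \frac{-2 + N}{2} N\right) + 13 = \left(N^{2} + \left(1 - \frac{N}{2}\right) N\right) + 13 = \left(N^{2} + N \left(1 - \frac{N}{2}\right)\right) + 13 = 13 + N^{2} + N \left(1 - \frac{N}{2}\right)$)
$\frac{316}{382} + \frac{155}{K{\left(-11 - 10 \right)}} = \frac{316}{382} + \frac{155}{13 - 21 + \frac{\left(-11 - 10\right)^{2}}{2}} = 316 \cdot \frac{1}{382} + \frac{155}{13 - 21 + \frac{\left(-11 - 10\right)^{2}}{2}} = \frac{158}{191} + \frac{155}{13 - 21 + \frac{\left(-21\right)^{2}}{2}} = \frac{158}{191} + \frac{155}{13 - 21 + \frac{1}{2} \cdot 441} = \frac{158}{191} + \frac{155}{13 - 21 + \frac{441}{2}} = \frac{158}{191} + \frac{155}{\frac{425}{2}} = \frac{158}{191} + 155 \cdot \frac{2}{425} = \frac{158}{191} + \frac{62}{85} = \frac{25272}{16235}$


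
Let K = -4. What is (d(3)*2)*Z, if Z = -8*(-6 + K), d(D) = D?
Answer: 480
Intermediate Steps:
Z = 80 (Z = -8*(-6 - 4) = -8*(-10) = 80)
(d(3)*2)*Z = (3*2)*80 = 6*80 = 480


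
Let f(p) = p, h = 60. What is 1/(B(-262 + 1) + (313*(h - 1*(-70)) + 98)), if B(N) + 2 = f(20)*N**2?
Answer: 1/1403206 ≈ 7.1265e-7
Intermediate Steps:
B(N) = -2 + 20*N**2
1/(B(-262 + 1) + (313*(h - 1*(-70)) + 98)) = 1/((-2 + 20*(-262 + 1)**2) + (313*(60 - 1*(-70)) + 98)) = 1/((-2 + 20*(-261)**2) + (313*(60 + 70) + 98)) = 1/((-2 + 20*68121) + (313*130 + 98)) = 1/((-2 + 1362420) + (40690 + 98)) = 1/(1362418 + 40788) = 1/1403206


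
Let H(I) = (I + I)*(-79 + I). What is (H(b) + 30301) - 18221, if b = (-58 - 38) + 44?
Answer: 25704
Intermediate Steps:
b = -52 (b = -96 + 44 = -52)
H(I) = 2*I*(-79 + I) (H(I) = (2*I)*(-79 + I) = 2*I*(-79 + I))
(H(b) + 30301) - 18221 = (2*(-52)*(-79 - 52) + 30301) - 18221 = (2*(-52)*(-131) + 30301) - 18221 = (13624 + 30301) - 18221 = 43925 - 18221 = 25704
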